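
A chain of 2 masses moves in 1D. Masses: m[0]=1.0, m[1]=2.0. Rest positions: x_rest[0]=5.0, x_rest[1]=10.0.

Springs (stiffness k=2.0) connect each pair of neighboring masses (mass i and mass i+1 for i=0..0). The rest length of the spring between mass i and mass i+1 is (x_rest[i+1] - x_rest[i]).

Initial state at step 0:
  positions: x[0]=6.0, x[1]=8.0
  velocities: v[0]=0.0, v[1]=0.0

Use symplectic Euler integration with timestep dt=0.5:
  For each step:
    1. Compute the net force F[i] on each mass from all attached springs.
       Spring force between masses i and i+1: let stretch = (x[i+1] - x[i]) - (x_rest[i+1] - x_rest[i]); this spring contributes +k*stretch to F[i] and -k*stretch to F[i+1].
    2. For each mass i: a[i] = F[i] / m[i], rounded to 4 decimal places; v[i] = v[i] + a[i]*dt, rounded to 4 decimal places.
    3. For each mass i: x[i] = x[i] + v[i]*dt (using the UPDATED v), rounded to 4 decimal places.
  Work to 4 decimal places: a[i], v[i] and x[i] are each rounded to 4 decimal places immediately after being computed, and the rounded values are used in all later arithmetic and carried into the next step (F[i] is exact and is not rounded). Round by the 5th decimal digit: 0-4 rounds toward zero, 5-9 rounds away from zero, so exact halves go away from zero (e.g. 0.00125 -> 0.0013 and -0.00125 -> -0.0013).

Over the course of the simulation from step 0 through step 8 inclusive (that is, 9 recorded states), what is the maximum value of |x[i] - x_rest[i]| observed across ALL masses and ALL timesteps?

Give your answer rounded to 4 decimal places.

Step 0: x=[6.0000 8.0000] v=[0.0000 0.0000]
Step 1: x=[4.5000 8.7500] v=[-3.0000 1.5000]
Step 2: x=[2.6250 9.6875] v=[-3.7500 1.8750]
Step 3: x=[1.7813 10.1094] v=[-1.6875 0.8438]
Step 4: x=[2.6016 9.6993] v=[1.6406 -0.8203]
Step 5: x=[4.4708 8.7647] v=[3.7383 -1.8692]
Step 6: x=[5.9869 8.0066] v=[3.0322 -1.5162]
Step 7: x=[6.0129 7.9936] v=[0.0519 -0.0261]
Step 8: x=[4.5292 8.7354] v=[-2.9674 1.4836]
Max displacement = 3.2187

Answer: 3.2187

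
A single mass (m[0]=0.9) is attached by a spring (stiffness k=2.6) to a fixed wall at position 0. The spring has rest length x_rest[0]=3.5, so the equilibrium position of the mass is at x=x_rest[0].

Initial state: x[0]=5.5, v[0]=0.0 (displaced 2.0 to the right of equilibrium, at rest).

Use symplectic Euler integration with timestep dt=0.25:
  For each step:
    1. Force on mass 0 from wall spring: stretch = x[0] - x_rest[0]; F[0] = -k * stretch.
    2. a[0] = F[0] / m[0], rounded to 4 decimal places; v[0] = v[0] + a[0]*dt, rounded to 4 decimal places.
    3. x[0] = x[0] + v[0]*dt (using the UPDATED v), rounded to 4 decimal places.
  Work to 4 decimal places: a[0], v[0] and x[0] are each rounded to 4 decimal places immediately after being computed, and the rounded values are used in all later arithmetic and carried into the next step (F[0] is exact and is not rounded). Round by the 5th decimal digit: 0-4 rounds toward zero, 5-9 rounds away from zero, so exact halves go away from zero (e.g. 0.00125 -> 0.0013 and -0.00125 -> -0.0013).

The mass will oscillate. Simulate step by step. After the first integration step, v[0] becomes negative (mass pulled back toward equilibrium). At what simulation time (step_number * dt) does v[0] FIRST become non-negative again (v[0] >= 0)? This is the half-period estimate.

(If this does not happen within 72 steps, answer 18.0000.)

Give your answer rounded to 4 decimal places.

Answer: 2.0000

Derivation:
Step 0: x=[5.5000] v=[0.0000]
Step 1: x=[5.1389] v=[-1.4445]
Step 2: x=[4.4819] v=[-2.6282]
Step 3: x=[3.6476] v=[-3.3374]
Step 4: x=[2.7866] v=[-3.4440]
Step 5: x=[2.0544] v=[-2.9288]
Step 6: x=[1.5832] v=[-1.8848]
Step 7: x=[1.4581] v=[-0.5005]
Step 8: x=[1.7017] v=[0.9742]
First v>=0 after going negative at step 8, time=2.0000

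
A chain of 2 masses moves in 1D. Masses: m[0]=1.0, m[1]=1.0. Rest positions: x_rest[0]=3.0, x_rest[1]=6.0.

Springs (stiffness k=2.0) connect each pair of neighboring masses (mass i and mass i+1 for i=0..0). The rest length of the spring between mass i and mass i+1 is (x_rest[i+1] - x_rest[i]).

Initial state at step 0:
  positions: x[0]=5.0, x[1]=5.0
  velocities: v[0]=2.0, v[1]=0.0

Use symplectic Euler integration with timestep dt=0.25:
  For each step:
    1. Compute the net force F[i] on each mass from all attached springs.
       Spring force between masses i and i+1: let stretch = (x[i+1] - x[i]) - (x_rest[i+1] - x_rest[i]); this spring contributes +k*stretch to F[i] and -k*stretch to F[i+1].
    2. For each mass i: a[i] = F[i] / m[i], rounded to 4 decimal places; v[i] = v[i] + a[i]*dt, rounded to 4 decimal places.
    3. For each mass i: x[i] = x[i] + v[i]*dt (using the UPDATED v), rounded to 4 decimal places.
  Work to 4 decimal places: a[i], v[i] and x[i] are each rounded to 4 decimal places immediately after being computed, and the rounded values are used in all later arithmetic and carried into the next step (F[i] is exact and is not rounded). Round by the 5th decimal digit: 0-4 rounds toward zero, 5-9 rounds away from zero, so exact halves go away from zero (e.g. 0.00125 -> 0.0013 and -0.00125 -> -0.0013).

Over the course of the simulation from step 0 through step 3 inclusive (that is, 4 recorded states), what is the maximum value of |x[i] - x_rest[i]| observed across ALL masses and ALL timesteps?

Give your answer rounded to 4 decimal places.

Step 0: x=[5.0000 5.0000] v=[2.0000 0.0000]
Step 1: x=[5.1250 5.3750] v=[0.5000 1.5000]
Step 2: x=[4.9063 6.0938] v=[-0.8750 2.8750]
Step 3: x=[4.4610 7.0391] v=[-1.7813 3.7813]
Max displacement = 2.1250

Answer: 2.1250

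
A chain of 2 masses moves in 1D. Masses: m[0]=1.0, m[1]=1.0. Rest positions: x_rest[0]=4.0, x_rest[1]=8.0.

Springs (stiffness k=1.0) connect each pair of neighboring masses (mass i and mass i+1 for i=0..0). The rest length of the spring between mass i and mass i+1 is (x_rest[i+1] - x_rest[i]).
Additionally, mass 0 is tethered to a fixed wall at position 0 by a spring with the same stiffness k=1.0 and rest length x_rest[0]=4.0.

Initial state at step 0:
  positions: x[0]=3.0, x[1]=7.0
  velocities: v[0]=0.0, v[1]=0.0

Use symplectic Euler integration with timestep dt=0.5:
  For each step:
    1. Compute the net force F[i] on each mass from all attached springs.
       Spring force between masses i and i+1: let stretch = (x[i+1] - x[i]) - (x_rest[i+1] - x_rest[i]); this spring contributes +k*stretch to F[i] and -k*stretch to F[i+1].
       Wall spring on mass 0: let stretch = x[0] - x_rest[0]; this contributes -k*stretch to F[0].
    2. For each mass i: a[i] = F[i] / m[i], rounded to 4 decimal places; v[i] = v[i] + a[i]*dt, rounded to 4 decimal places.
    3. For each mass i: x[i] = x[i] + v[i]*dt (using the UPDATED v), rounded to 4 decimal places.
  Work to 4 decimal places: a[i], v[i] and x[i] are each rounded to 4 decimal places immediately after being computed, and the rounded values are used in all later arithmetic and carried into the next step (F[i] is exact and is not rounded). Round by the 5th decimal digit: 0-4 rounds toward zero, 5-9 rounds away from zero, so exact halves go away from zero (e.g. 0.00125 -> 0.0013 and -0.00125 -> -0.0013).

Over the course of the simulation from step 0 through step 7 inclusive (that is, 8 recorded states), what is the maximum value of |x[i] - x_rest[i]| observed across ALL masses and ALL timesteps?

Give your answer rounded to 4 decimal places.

Step 0: x=[3.0000 7.0000] v=[0.0000 0.0000]
Step 1: x=[3.2500 7.0000] v=[0.5000 0.0000]
Step 2: x=[3.6250 7.0625] v=[0.7500 0.1250]
Step 3: x=[3.9532 7.2657] v=[0.6563 0.4063]
Step 4: x=[4.1212 7.6408] v=[0.3360 0.7501]
Step 5: x=[4.1388 8.1360] v=[0.0352 0.9903]
Step 6: x=[4.1210 8.6319] v=[-0.0356 0.9917]
Step 7: x=[4.2007 9.0001] v=[0.1594 0.7363]
Max displacement = 1.0001

Answer: 1.0001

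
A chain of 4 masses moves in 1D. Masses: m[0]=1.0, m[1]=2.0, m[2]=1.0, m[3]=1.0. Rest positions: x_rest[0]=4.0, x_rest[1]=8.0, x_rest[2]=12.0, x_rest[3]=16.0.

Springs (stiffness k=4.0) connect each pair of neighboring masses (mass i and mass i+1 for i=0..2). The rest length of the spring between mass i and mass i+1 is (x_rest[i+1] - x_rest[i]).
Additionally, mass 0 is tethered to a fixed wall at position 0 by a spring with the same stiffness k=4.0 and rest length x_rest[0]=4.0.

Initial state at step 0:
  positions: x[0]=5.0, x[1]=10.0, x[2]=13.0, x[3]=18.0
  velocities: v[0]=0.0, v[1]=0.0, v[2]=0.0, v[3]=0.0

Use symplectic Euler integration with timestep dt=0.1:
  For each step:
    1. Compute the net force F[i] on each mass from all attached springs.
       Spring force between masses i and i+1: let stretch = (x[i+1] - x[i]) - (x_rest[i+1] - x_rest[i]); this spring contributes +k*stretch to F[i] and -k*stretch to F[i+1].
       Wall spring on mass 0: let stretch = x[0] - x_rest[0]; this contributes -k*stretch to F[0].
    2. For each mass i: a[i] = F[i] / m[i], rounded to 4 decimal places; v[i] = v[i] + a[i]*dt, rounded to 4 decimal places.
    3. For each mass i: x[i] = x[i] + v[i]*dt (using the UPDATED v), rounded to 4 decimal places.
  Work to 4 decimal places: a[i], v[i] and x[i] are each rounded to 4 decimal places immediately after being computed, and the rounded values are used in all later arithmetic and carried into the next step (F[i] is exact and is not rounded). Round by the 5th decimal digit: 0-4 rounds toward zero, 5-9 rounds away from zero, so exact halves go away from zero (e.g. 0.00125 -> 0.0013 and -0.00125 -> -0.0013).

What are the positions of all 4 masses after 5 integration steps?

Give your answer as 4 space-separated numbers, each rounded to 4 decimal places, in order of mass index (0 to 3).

Answer: 4.9509 9.5025 13.8934 17.5524

Derivation:
Step 0: x=[5.0000 10.0000 13.0000 18.0000] v=[0.0000 0.0000 0.0000 0.0000]
Step 1: x=[5.0000 9.9600 13.0800 17.9600] v=[0.0000 -0.4000 0.8000 -0.4000]
Step 2: x=[4.9984 9.8832 13.2304 17.8848] v=[-0.0160 -0.7680 1.5040 -0.7520]
Step 3: x=[4.9923 9.7757 13.4331 17.7834] v=[-0.0614 -1.0755 2.0269 -1.0138]
Step 4: x=[4.9778 9.6456 13.6635 17.6680] v=[-0.1450 -1.3007 2.3041 -1.1539]
Step 5: x=[4.9509 9.5025 13.8934 17.5524] v=[-0.2690 -1.4307 2.2987 -1.1557]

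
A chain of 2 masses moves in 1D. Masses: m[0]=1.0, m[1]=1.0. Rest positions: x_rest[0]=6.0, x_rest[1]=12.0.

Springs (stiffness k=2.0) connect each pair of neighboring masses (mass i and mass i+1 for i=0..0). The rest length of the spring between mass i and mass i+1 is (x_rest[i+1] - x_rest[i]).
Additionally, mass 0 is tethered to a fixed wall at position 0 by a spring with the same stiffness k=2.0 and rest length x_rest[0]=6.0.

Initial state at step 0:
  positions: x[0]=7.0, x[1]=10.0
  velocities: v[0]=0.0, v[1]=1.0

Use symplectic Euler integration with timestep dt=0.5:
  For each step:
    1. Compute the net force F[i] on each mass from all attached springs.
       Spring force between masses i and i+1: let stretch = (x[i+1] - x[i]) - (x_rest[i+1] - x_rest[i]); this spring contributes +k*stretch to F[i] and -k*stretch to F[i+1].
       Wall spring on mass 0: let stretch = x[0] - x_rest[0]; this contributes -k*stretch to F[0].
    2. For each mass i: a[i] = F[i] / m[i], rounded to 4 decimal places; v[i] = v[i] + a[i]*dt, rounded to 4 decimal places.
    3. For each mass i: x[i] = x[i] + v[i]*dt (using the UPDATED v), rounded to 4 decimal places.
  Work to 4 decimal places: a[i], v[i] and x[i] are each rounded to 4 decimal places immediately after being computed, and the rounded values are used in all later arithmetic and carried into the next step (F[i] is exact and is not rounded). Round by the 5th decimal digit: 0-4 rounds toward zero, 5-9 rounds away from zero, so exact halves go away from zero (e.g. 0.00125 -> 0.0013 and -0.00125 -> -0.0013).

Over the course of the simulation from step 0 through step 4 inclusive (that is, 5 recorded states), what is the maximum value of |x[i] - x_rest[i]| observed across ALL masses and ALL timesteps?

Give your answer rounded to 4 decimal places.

Answer: 2.3750

Derivation:
Step 0: x=[7.0000 10.0000] v=[0.0000 1.0000]
Step 1: x=[5.0000 12.0000] v=[-4.0000 4.0000]
Step 2: x=[4.0000 13.5000] v=[-2.0000 3.0000]
Step 3: x=[5.7500 13.2500] v=[3.5000 -0.5000]
Step 4: x=[8.3750 12.2500] v=[5.2500 -2.0000]
Max displacement = 2.3750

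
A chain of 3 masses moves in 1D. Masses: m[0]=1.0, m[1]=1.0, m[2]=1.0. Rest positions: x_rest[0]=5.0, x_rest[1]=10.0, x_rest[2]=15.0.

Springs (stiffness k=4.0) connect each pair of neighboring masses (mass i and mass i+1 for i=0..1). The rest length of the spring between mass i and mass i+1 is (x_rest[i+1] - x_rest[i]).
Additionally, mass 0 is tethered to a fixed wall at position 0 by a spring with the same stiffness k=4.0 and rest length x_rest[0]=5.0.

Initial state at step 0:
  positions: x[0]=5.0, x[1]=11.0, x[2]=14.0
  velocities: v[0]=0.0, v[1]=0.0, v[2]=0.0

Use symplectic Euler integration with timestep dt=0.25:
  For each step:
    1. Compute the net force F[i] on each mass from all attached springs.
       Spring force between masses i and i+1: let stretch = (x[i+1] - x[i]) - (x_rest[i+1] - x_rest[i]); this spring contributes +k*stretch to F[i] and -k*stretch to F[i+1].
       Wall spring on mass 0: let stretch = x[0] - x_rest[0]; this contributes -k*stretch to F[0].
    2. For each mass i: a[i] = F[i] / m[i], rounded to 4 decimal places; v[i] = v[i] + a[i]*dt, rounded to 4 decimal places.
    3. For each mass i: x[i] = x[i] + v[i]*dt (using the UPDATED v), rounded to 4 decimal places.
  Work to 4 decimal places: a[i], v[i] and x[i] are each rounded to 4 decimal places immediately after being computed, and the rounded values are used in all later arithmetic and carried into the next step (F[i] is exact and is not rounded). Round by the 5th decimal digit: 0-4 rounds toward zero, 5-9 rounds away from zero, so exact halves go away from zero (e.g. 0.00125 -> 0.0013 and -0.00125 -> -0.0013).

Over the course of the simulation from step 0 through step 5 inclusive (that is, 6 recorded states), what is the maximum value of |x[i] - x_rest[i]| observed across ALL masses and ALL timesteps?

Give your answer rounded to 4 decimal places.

Answer: 1.1250

Derivation:
Step 0: x=[5.0000 11.0000 14.0000] v=[0.0000 0.0000 0.0000]
Step 1: x=[5.2500 10.2500 14.5000] v=[1.0000 -3.0000 2.0000]
Step 2: x=[5.4375 9.3125 15.1875] v=[0.7500 -3.7500 2.7500]
Step 3: x=[5.2344 8.8750 15.6563] v=[-0.8125 -1.7500 1.8750]
Step 4: x=[4.6328 9.2227 15.6797] v=[-2.4063 1.3907 0.0937]
Step 5: x=[4.0205 10.0372 15.3389] v=[-2.4492 3.2578 -1.3633]
Max displacement = 1.1250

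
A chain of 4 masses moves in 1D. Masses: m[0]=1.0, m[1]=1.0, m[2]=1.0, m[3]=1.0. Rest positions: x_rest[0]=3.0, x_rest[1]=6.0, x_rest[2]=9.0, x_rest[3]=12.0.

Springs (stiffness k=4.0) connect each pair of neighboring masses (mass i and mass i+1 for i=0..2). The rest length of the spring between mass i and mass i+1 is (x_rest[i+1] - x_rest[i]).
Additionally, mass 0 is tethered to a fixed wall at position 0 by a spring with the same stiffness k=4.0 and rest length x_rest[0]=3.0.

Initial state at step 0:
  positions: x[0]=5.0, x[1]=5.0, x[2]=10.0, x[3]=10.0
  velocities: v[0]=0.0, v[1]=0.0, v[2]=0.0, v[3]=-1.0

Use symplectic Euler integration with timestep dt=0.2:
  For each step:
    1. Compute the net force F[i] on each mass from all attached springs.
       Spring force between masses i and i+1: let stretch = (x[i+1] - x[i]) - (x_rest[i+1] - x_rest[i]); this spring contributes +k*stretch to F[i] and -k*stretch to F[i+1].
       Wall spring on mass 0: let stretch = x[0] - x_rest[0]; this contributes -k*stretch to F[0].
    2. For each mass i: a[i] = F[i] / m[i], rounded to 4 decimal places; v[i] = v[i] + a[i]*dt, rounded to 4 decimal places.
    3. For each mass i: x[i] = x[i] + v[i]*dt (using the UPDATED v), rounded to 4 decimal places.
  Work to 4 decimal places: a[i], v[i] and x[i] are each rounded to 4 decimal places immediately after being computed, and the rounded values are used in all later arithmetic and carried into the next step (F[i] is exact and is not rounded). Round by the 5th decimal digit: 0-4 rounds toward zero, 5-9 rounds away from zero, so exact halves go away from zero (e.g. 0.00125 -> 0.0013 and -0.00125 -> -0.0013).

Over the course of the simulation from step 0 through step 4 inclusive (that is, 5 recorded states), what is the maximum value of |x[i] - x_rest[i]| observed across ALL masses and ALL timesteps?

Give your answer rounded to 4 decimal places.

Answer: 2.0095

Derivation:
Step 0: x=[5.0000 5.0000 10.0000 10.0000] v=[0.0000 0.0000 0.0000 -1.0000]
Step 1: x=[4.2000 5.8000 9.2000 10.2800] v=[-4.0000 4.0000 -4.0000 1.4000]
Step 2: x=[2.9840 6.8880 8.0288 10.8672] v=[-6.0800 5.4400 -5.8560 2.9360]
Step 3: x=[1.9152 7.5339 7.1292 11.4803] v=[-5.3440 3.2294 -4.4979 3.0653]
Step 4: x=[1.4390 7.2160 6.9905 11.8772] v=[-2.3812 -1.5893 -0.6933 1.9844]
Max displacement = 2.0095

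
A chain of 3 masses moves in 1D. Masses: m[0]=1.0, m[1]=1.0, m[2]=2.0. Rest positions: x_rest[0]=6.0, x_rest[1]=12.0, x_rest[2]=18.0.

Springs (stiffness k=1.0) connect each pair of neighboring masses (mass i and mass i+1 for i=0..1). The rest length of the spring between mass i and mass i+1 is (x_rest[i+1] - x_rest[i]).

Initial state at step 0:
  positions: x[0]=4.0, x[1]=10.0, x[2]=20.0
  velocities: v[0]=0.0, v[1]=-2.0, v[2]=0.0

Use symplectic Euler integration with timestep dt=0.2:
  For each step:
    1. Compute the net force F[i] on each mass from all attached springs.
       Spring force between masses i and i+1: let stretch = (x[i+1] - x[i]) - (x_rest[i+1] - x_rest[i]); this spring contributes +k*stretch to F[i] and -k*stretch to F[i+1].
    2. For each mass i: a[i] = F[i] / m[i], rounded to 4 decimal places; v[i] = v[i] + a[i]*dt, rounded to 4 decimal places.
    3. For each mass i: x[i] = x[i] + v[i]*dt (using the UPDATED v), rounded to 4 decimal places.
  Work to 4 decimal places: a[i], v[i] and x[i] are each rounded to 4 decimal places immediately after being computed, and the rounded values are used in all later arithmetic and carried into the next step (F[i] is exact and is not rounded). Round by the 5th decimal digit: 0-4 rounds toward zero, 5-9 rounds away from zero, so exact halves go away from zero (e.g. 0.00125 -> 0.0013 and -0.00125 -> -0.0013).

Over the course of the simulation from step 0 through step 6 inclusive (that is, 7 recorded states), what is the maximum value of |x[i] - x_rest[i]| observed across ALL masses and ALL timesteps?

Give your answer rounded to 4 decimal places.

Step 0: x=[4.0000 10.0000 20.0000] v=[0.0000 -2.0000 0.0000]
Step 1: x=[4.0000 9.7600 19.9200] v=[0.0000 -1.2000 -0.4000]
Step 2: x=[3.9904 9.6960 19.7568] v=[-0.0480 -0.3200 -0.8160]
Step 3: x=[3.9690 9.8062 19.5124] v=[-0.1069 0.5510 -1.2221]
Step 4: x=[3.9411 10.0712 19.1939] v=[-0.1395 1.3248 -1.5927]
Step 5: x=[3.9184 10.4559 18.8129] v=[-0.1135 1.9233 -1.9050]
Step 6: x=[3.9172 10.9133 18.3848] v=[-0.0060 2.2872 -2.1407]
Max displacement = 2.3040

Answer: 2.3040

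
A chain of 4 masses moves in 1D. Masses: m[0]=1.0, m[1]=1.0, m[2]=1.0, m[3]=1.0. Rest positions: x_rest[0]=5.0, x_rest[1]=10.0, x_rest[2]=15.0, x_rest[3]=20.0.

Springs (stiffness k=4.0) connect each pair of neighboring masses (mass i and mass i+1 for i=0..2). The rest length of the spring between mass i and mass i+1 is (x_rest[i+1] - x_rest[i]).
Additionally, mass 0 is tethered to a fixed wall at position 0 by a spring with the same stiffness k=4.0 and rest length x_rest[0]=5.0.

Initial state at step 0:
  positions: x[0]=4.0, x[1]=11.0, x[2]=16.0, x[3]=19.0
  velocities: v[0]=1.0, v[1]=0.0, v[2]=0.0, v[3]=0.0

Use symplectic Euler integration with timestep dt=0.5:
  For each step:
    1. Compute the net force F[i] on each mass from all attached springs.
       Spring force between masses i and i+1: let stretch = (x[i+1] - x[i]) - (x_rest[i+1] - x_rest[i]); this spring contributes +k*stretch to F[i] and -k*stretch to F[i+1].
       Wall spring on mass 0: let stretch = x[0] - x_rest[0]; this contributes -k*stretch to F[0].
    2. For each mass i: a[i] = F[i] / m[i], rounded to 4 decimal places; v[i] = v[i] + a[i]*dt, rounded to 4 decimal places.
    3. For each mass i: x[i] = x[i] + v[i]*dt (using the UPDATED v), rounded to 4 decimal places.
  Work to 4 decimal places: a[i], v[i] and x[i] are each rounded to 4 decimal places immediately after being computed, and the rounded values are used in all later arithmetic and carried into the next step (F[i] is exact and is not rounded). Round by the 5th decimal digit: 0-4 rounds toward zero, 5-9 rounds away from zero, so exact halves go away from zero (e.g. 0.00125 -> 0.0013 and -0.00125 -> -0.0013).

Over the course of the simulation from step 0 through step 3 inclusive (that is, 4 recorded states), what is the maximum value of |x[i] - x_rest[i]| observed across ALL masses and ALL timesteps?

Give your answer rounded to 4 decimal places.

Step 0: x=[4.0000 11.0000 16.0000 19.0000] v=[1.0000 0.0000 0.0000 0.0000]
Step 1: x=[7.5000 9.0000 14.0000 21.0000] v=[7.0000 -4.0000 -4.0000 4.0000]
Step 2: x=[5.0000 10.5000 14.0000 21.0000] v=[-5.0000 3.0000 0.0000 0.0000]
Step 3: x=[3.0000 10.0000 17.5000 19.0000] v=[-4.0000 -1.0000 7.0000 -4.0000]
Max displacement = 2.5000

Answer: 2.5000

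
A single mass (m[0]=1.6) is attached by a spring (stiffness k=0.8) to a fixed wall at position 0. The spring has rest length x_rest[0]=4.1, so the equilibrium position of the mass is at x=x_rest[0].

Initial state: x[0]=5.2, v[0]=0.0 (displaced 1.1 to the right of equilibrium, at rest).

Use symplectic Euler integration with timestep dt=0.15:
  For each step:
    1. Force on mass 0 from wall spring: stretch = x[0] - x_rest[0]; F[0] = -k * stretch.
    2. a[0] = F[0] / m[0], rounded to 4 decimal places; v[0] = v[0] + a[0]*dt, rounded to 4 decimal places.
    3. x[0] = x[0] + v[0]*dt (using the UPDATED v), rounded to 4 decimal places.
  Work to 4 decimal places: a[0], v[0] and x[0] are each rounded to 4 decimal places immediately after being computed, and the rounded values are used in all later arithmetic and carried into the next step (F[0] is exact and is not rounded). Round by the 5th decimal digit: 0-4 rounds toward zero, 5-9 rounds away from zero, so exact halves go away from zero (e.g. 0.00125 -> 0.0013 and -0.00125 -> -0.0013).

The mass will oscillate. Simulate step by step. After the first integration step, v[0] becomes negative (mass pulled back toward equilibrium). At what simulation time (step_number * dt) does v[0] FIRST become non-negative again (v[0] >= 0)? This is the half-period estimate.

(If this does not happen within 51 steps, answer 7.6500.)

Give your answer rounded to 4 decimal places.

Answer: 4.5000

Derivation:
Step 0: x=[5.2000] v=[0.0000]
Step 1: x=[5.1876] v=[-0.0825]
Step 2: x=[5.1630] v=[-0.1641]
Step 3: x=[5.1264] v=[-0.2438]
Step 4: x=[5.0783] v=[-0.3208]
Step 5: x=[5.0192] v=[-0.3942]
Step 6: x=[4.9497] v=[-0.4631]
Step 7: x=[4.8707] v=[-0.5268]
Step 8: x=[4.7830] v=[-0.5846]
Step 9: x=[4.6876] v=[-0.6358]
Step 10: x=[4.5856] v=[-0.6799]
Step 11: x=[4.4782] v=[-0.7163]
Step 12: x=[4.3665] v=[-0.7447]
Step 13: x=[4.2518] v=[-0.7647]
Step 14: x=[4.1354] v=[-0.7761]
Step 15: x=[4.0186] v=[-0.7788]
Step 16: x=[3.9027] v=[-0.7727]
Step 17: x=[3.7890] v=[-0.7579]
Step 18: x=[3.6788] v=[-0.7346]
Step 19: x=[3.5734] v=[-0.7030]
Step 20: x=[3.4739] v=[-0.6635]
Step 21: x=[3.3814] v=[-0.6165]
Step 22: x=[3.2970] v=[-0.5626]
Step 23: x=[3.2216] v=[-0.5024]
Step 24: x=[3.1561] v=[-0.4365]
Step 25: x=[3.1012] v=[-0.3657]
Step 26: x=[3.0576] v=[-0.2908]
Step 27: x=[3.0257] v=[-0.2126]
Step 28: x=[3.0059] v=[-0.1320]
Step 29: x=[2.9984] v=[-0.0499]
Step 30: x=[3.0033] v=[0.0327]
First v>=0 after going negative at step 30, time=4.5000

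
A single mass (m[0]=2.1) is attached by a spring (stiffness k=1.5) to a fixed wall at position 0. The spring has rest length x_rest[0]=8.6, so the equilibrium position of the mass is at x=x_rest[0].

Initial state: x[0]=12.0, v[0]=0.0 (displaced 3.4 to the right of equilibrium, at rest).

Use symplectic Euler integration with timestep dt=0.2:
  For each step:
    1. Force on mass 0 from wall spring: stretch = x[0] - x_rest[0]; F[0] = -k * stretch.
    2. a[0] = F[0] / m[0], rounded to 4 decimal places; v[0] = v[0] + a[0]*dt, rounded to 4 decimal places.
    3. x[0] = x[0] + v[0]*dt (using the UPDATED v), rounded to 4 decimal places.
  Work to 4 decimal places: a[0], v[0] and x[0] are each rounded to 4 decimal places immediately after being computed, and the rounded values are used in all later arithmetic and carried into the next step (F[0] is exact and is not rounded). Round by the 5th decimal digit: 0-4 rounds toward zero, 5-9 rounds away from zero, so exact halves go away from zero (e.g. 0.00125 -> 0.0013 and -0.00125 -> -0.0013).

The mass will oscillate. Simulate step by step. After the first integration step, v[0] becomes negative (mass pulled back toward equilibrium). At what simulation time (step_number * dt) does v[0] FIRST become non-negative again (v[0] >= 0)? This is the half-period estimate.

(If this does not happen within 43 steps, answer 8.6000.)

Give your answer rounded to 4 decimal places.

Answer: 3.8000

Derivation:
Step 0: x=[12.0000] v=[0.0000]
Step 1: x=[11.9029] v=[-0.4857]
Step 2: x=[11.7114] v=[-0.9575]
Step 3: x=[11.4310] v=[-1.4020]
Step 4: x=[11.0697] v=[-1.8064]
Step 5: x=[10.6379] v=[-2.1592]
Step 6: x=[10.1478] v=[-2.4503]
Step 7: x=[9.6135] v=[-2.6714]
Step 8: x=[9.0503] v=[-2.8162]
Step 9: x=[8.4742] v=[-2.8805]
Step 10: x=[7.9017] v=[-2.8625]
Step 11: x=[7.3492] v=[-2.7627]
Step 12: x=[6.8324] v=[-2.5840]
Step 13: x=[6.3661] v=[-2.3315]
Step 14: x=[5.9636] v=[-2.0124]
Step 15: x=[5.6364] v=[-1.6358]
Step 16: x=[5.3939] v=[-1.2124]
Step 17: x=[5.2430] v=[-0.7544]
Step 18: x=[5.1880] v=[-0.2748]
Step 19: x=[5.2305] v=[0.2126]
First v>=0 after going negative at step 19, time=3.8000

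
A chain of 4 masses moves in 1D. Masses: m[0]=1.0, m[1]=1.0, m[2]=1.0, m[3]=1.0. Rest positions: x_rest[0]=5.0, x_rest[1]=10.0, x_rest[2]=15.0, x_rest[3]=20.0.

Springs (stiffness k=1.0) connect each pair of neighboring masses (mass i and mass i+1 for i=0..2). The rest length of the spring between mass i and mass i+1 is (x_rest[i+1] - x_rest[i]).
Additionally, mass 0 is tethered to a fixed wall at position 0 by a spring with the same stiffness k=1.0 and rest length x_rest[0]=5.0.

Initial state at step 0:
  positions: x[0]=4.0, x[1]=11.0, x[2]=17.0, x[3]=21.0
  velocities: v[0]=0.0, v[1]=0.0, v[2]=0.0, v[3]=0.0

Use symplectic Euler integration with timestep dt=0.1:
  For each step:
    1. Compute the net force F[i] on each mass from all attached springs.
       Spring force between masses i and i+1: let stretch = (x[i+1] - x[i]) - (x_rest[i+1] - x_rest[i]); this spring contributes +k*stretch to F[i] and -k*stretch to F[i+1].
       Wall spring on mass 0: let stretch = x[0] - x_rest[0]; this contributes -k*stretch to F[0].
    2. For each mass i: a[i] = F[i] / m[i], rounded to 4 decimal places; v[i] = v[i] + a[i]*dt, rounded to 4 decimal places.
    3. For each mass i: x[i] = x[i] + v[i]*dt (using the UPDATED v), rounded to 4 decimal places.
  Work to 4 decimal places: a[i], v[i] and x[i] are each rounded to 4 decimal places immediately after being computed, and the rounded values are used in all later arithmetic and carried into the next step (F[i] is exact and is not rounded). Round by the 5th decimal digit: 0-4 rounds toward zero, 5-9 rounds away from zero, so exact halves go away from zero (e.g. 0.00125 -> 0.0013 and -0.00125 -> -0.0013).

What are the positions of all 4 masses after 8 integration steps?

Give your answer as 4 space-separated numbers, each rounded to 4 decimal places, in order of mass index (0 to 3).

Answer: 4.9406 10.6989 16.3604 21.3003

Derivation:
Step 0: x=[4.0000 11.0000 17.0000 21.0000] v=[0.0000 0.0000 0.0000 0.0000]
Step 1: x=[4.0300 10.9900 16.9800 21.0100] v=[0.3000 -0.1000 -0.2000 0.1000]
Step 2: x=[4.0893 10.9703 16.9404 21.0297] v=[0.5930 -0.1970 -0.3960 0.1970]
Step 3: x=[4.1765 10.9415 16.8820 21.0585] v=[0.8722 -0.2881 -0.5841 0.2881]
Step 4: x=[4.2896 10.9044 16.8060 21.0956] v=[1.1311 -0.3706 -0.7605 0.3705]
Step 5: x=[4.4260 10.8602 16.7138 21.1398] v=[1.3636 -0.4419 -0.9217 0.4415]
Step 6: x=[4.5824 10.8102 16.6074 21.1897] v=[1.5644 -0.5000 -1.0645 0.4989]
Step 7: x=[4.7553 10.7559 16.4888 21.2438] v=[1.7289 -0.5431 -1.1860 0.5407]
Step 8: x=[4.9406 10.6989 16.3604 21.3003] v=[1.8534 -0.5699 -1.2838 0.5652]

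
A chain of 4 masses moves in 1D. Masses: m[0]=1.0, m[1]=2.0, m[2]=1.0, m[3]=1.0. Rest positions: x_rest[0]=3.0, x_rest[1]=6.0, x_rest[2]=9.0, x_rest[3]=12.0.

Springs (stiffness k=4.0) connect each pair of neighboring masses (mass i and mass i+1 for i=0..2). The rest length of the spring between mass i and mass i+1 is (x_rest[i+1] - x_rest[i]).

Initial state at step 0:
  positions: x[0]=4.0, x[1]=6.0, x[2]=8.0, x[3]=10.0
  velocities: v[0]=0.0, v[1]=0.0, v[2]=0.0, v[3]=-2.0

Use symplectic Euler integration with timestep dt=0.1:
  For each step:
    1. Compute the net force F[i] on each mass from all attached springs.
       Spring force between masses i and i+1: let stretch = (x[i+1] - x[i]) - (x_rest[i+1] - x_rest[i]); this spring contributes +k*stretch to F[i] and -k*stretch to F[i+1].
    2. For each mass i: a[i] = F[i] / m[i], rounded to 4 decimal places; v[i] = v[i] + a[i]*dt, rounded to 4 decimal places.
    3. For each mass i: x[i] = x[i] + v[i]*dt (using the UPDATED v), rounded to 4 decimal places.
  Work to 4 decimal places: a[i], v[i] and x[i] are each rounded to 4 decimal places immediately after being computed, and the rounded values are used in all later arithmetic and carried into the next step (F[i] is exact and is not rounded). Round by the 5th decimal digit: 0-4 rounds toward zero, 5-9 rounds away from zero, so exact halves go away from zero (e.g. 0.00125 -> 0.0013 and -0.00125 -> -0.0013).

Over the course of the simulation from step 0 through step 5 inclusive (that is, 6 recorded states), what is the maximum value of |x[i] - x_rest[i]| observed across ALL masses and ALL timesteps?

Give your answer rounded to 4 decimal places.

Step 0: x=[4.0000 6.0000 8.0000 10.0000] v=[0.0000 0.0000 0.0000 -2.0000]
Step 1: x=[3.9600 6.0000 8.0000 9.8400] v=[-0.4000 0.0000 0.0000 -1.6000]
Step 2: x=[3.8816 5.9992 7.9936 9.7264] v=[-0.7840 -0.0080 -0.0640 -1.1360]
Step 3: x=[3.7679 5.9959 7.9767 9.6635] v=[-1.1370 -0.0326 -0.1686 -0.6291]
Step 4: x=[3.6233 5.9877 7.9481 9.6531] v=[-1.4458 -0.0820 -0.2862 -0.1038]
Step 5: x=[3.4533 5.9714 7.9093 9.6945] v=[-1.7000 -0.1628 -0.3884 0.4142]
Max displacement = 2.3469

Answer: 2.3469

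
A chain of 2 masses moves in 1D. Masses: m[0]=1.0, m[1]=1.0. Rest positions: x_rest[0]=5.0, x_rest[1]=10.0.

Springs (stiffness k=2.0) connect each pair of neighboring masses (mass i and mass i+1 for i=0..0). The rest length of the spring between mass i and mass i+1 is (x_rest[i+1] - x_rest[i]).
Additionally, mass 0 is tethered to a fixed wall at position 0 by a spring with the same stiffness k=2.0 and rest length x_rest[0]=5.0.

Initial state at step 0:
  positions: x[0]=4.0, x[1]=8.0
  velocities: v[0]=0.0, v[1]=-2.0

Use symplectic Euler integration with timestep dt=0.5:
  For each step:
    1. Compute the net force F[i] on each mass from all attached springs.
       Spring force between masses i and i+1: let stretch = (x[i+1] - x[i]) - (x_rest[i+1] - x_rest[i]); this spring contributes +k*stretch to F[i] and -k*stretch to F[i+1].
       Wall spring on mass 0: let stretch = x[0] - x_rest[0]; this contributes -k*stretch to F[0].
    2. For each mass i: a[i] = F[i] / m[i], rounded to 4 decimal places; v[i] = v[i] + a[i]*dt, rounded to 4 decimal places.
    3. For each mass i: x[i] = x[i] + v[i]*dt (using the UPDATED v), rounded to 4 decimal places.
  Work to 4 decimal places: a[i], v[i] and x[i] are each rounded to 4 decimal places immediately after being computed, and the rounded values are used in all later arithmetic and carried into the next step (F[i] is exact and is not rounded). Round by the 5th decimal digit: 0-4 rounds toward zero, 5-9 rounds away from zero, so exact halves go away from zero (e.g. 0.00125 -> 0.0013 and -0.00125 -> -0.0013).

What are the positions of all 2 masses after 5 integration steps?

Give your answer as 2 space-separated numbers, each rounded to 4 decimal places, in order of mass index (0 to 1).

Step 0: x=[4.0000 8.0000] v=[0.0000 -2.0000]
Step 1: x=[4.0000 7.5000] v=[0.0000 -1.0000]
Step 2: x=[3.7500 7.7500] v=[-0.5000 0.5000]
Step 3: x=[3.6250 8.5000] v=[-0.2500 1.5000]
Step 4: x=[4.1250 9.3125] v=[1.0000 1.6250]
Step 5: x=[5.1563 10.0313] v=[2.0625 1.4375]

Answer: 5.1563 10.0313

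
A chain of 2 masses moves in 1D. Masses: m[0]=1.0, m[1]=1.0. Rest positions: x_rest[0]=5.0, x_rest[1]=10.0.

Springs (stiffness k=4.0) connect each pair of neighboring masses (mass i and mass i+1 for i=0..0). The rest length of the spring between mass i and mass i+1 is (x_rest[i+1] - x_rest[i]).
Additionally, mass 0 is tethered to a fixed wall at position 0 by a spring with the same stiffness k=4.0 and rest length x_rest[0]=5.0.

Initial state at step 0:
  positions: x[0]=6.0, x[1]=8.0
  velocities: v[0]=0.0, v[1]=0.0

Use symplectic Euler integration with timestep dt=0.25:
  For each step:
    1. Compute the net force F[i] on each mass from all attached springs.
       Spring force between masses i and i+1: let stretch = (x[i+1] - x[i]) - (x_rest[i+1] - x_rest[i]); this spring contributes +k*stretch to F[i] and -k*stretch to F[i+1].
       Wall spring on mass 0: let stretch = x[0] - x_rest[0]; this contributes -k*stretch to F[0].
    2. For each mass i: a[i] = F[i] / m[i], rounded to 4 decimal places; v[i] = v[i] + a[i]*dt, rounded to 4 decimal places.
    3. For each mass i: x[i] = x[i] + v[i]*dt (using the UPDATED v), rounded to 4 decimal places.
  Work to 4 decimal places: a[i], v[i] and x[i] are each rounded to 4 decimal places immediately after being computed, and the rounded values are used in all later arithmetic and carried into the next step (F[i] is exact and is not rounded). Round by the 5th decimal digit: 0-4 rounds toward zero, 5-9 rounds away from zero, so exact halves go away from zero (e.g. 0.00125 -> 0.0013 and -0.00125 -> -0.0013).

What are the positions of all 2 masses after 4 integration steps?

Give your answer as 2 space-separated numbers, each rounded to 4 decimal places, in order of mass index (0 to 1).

Answer: 3.4375 10.7227

Derivation:
Step 0: x=[6.0000 8.0000] v=[0.0000 0.0000]
Step 1: x=[5.0000 8.7500] v=[-4.0000 3.0000]
Step 2: x=[3.6875 9.8125] v=[-5.2500 4.2500]
Step 3: x=[2.9844 10.5938] v=[-2.8125 3.1250]
Step 4: x=[3.4375 10.7227] v=[1.8125 0.5156]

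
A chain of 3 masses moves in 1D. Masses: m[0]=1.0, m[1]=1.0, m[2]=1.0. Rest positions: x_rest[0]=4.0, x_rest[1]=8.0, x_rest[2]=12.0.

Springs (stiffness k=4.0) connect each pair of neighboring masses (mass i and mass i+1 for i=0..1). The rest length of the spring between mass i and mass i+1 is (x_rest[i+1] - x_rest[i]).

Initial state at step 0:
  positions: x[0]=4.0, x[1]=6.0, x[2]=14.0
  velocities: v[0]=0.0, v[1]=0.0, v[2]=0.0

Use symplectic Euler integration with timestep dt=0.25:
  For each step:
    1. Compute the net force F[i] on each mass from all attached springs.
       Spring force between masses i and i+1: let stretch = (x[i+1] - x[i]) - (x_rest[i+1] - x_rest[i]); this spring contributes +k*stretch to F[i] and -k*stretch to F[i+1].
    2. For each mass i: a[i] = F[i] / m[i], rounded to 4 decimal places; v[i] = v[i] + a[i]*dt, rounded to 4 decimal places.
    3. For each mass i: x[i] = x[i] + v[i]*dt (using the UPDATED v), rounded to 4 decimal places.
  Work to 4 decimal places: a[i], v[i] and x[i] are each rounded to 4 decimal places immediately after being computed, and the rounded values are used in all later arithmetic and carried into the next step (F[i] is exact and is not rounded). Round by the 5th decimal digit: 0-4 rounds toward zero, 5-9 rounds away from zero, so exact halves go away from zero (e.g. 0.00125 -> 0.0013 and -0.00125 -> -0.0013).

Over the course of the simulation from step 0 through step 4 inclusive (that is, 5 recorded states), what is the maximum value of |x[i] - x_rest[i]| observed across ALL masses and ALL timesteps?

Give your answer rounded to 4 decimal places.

Answer: 2.2188

Derivation:
Step 0: x=[4.0000 6.0000 14.0000] v=[0.0000 0.0000 0.0000]
Step 1: x=[3.5000 7.5000 13.0000] v=[-2.0000 6.0000 -4.0000]
Step 2: x=[3.0000 9.3750 11.6250] v=[-2.0000 7.5000 -5.5000]
Step 3: x=[3.0938 10.2188 10.6875] v=[0.3750 3.3750 -3.7500]
Step 4: x=[3.9688 9.3985 10.6328] v=[3.5000 -3.2813 -0.2187]
Max displacement = 2.2188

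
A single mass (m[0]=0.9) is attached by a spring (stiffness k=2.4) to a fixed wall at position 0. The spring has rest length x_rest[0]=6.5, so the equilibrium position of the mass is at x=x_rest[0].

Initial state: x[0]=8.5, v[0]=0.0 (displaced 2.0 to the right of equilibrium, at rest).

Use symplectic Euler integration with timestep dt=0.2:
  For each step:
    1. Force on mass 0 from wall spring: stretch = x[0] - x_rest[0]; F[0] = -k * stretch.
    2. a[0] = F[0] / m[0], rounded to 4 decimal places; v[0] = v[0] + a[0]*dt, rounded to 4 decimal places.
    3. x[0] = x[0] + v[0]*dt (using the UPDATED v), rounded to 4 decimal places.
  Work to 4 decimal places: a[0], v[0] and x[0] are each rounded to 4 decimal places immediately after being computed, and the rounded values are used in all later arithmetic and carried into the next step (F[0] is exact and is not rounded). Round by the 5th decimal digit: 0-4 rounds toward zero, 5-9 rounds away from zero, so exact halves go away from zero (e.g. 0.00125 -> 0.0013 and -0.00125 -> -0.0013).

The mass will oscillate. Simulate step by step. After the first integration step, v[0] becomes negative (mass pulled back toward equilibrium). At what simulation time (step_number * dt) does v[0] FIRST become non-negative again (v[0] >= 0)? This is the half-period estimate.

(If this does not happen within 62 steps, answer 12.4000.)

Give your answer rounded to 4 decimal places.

Answer: 2.0000

Derivation:
Step 0: x=[8.5000] v=[0.0000]
Step 1: x=[8.2867] v=[-1.0667]
Step 2: x=[7.8828] v=[-2.0196]
Step 3: x=[7.3314] v=[-2.7571]
Step 4: x=[6.6913] v=[-3.2005]
Step 5: x=[6.0308] v=[-3.3025]
Step 6: x=[5.4203] v=[-3.0523]
Step 7: x=[4.9250] v=[-2.4765]
Step 8: x=[4.5977] v=[-1.6365]
Step 9: x=[4.4733] v=[-0.6219]
Step 10: x=[4.5651] v=[0.4590]
First v>=0 after going negative at step 10, time=2.0000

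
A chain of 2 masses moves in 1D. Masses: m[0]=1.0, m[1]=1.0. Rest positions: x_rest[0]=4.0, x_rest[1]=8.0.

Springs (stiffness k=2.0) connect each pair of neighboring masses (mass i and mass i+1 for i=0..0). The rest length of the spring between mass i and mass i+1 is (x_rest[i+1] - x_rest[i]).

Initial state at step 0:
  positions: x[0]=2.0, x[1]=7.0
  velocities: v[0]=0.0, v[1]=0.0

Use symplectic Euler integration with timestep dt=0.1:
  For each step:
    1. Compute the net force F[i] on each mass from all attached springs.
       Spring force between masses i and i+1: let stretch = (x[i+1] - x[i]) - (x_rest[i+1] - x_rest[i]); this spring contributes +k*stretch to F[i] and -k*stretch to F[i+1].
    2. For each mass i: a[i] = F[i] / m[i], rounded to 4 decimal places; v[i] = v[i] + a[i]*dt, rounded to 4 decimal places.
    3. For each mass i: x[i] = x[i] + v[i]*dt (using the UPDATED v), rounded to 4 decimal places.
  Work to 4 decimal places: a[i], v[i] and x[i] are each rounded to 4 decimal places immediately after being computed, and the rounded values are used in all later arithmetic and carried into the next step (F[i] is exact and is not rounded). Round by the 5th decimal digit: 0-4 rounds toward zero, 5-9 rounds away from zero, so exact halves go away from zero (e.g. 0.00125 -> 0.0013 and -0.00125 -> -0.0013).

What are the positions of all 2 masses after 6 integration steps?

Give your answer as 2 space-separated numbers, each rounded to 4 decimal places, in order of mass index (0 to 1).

Answer: 2.3666 6.6334

Derivation:
Step 0: x=[2.0000 7.0000] v=[0.0000 0.0000]
Step 1: x=[2.0200 6.9800] v=[0.2000 -0.2000]
Step 2: x=[2.0592 6.9408] v=[0.3920 -0.3920]
Step 3: x=[2.1160 6.8840] v=[0.5683 -0.5683]
Step 4: x=[2.1882 6.8118] v=[0.7219 -0.7219]
Step 5: x=[2.2729 6.7271] v=[0.8466 -0.8466]
Step 6: x=[2.3666 6.6334] v=[0.9374 -0.9374]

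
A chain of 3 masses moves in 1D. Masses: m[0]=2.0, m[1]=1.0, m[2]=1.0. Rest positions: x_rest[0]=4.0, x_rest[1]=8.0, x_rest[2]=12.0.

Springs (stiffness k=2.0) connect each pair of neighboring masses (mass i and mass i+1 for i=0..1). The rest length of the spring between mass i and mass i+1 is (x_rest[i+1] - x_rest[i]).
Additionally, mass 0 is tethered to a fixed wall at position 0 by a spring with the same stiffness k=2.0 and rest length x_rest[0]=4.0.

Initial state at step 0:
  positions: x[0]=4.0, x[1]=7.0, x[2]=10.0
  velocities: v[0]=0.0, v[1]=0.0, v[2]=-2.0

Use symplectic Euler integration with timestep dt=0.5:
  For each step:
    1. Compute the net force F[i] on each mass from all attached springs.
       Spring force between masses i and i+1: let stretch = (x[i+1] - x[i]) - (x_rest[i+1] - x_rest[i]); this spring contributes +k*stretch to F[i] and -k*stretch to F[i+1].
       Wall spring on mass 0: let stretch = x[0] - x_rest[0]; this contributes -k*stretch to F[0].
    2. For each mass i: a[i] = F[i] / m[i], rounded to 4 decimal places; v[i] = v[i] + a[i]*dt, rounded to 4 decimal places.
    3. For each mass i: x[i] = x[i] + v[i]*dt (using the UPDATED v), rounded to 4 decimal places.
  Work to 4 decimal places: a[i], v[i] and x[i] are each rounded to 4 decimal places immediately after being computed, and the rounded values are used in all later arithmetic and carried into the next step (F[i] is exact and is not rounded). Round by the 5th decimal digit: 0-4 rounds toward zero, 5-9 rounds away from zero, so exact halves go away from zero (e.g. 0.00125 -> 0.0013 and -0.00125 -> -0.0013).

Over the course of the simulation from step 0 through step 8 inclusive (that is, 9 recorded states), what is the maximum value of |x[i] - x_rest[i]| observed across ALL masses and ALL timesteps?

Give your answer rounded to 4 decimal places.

Answer: 2.5000

Derivation:
Step 0: x=[4.0000 7.0000 10.0000] v=[0.0000 0.0000 -2.0000]
Step 1: x=[3.7500 7.0000 9.5000] v=[-0.5000 0.0000 -1.0000]
Step 2: x=[3.3750 6.6250 9.7500] v=[-0.7500 -0.7500 0.5000]
Step 3: x=[2.9688 6.1875 10.4375] v=[-0.8125 -0.8750 1.3750]
Step 4: x=[2.6250 6.2657 11.0000] v=[-0.6876 0.1563 1.1250]
Step 5: x=[2.5351 6.8907 11.1954] v=[-0.1798 1.2499 0.3907]
Step 6: x=[2.9004 7.4902 11.2384] v=[0.7305 1.1990 0.0860]
Step 7: x=[3.6880 7.6689 11.4073] v=[1.5752 0.3574 0.3378]
Step 8: x=[4.5489 7.7264 11.7070] v=[1.7217 0.1149 0.5994]
Max displacement = 2.5000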